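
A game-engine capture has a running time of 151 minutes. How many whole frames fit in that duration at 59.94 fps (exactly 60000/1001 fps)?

151 min = 9060 s.
Frames = 9060 × 60000/1001 = 543600000/1001 ≈ 543056.9431.
Complete frames: 543056.

543056 frames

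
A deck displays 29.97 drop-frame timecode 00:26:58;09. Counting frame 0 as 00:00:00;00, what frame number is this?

As if non-drop at 30 labels/s: (0 × 3600 + 26 × 60 + 58) × 30 + 9 = 48549.
Minute boundaries passed: 26; those not divisible by 10: 26 − 2 = 24; dropped labels = 2 × 24 = 48.
Actual frame index = 48549 − 48 = 48501.

48501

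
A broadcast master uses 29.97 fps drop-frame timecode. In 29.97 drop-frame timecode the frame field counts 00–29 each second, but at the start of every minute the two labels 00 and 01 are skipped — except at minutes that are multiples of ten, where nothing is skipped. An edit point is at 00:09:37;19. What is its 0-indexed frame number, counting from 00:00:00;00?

As if non-drop at 30 labels/s: (0 × 3600 + 9 × 60 + 37) × 30 + 19 = 17329.
Minute boundaries passed: 9; those not divisible by 10: 9 − 0 = 9; dropped labels = 2 × 9 = 18.
Actual frame index = 17329 − 18 = 17311.

17311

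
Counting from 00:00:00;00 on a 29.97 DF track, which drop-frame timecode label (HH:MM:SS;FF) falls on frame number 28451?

Ten DF minutes hold 17982 frames, so frame 28451 lies in block 1 (frames 17982–35963) with 10469 frames into that block.
The block's first minute is 1800 frames and the rest 1798 each; 10469 frames reaches minute 5, so 1 × 18 + 5 × 2 = 28 labels have been skipped so far.
Adding those back, label number 28451 + 28 = 28479 at 30 labels/s is 949 s + 9 f = 0 h 15 min 49 s frame 9, i.e. 00:15:49;09.

00:15:49;09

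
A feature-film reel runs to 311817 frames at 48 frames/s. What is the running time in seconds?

Running time = 311817 / (48) = 6496.1875 s.

6496.1875 seconds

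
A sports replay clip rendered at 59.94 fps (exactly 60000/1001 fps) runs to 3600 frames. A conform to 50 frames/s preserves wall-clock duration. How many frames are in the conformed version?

Target frames = source frames × (target rate / source rate) = 3600 × (50)/(60000/1001) = 3600 × 1001/1200 = 3003.

3003 frames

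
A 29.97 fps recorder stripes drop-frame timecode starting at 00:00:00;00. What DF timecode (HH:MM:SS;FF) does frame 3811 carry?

Ten DF minutes hold 17982 frames, so frame 3811 lies in block 0 (frames 0–17981) with 3811 frames into that block.
The block's first minute is 1800 frames and the rest 1798 each; 3811 frames reaches minute 2, so 0 × 18 + 2 × 2 = 4 labels have been skipped so far.
Adding those back, label number 3811 + 4 = 3815 at 30 labels/s is 127 s + 5 f = 0 h 2 min 7 s frame 5, i.e. 00:02:07;05.

00:02:07;05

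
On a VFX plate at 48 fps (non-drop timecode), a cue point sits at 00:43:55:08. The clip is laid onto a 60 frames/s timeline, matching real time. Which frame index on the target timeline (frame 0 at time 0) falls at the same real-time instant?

Source frame index: (0×3600 + 43×60 + 55) × 48 + 8 = 126488.
Real time: 126488 / (48) = 15811/6 s.
Target frame: (15811/6) × (60) = 158110.

frame 158110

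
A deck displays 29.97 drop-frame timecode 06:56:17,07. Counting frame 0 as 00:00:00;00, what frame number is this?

748567

As if non-drop at 30 labels/s: (6 × 3600 + 56 × 60 + 17) × 30 + 7 = 749317.
Minute boundaries passed: 416; those not divisible by 10: 416 − 41 = 375; dropped labels = 2 × 375 = 750.
Actual frame index = 749317 − 750 = 748567.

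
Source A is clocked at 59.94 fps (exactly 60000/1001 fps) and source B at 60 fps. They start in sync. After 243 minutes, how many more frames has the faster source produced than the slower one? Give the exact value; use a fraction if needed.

243 min = 14580 s.
A emits 60000/1001 × 14580 = 874800000/1001 frames; B emits 60 × 14580 = 874800.
Difference = 874800/1001 frames (≈ 873.9261); B is ahead of A.

874800/1001 frames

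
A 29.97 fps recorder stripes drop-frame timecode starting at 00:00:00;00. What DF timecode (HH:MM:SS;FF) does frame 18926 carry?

Ten DF minutes hold 17982 frames, so frame 18926 lies in block 1 (frames 17982–35963) with 944 frames into that block.
The block's first minute is 1800 frames and the rest 1798 each; 944 frames reaches minute 0, so 1 × 18 + 0 × 2 = 18 labels have been skipped so far.
Adding those back, label number 18926 + 18 = 18944 at 30 labels/s is 631 s + 14 f = 0 h 10 min 31 s frame 14, i.e. 00:10:31;14.

00:10:31;14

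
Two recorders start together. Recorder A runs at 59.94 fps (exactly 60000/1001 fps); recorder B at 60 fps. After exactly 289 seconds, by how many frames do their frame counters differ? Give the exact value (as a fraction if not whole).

A emits 60000/1001 × 289 = 17340000/1001 frames; B emits 60 × 289 = 17340.
Difference = 17340/1001 frames (≈ 17.3227); B is ahead of A.

17340/1001 frames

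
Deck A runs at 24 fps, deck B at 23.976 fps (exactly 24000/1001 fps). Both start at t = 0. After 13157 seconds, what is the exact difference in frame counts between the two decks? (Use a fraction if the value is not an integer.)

A emits 24 × 13157 = 315768 frames; B emits 24000/1001 × 13157 = 315768000/1001.
Difference = 315768/1001 frames (≈ 315.4525); B is behind A.

315768/1001 frames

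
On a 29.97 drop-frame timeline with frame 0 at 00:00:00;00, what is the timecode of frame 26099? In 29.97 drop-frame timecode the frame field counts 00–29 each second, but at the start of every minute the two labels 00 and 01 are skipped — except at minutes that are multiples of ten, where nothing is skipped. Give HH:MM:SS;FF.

00:14:30;25

Each 10-minute DF block holds 10 × 60 × 30 − 9 × 2 = 17982 frames. 26099 ÷ 17982 → 1 full block, remainder 8117.
Within the partial block the first minute is 1800 frames and each further minute 1798, so 4 further minute boundaries passed. Total skipped labels = 18 × 1 + 2 × 4 = 26.
Non-drop label index = 26099 + 26 = 26125; at 30 labels/s that is 00:14:30:25, i.e. DF 00:14:30;25.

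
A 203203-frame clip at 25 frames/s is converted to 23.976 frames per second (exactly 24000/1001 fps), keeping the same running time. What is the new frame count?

194880 frames

Target frames = source frames × (target rate / source rate) = 203203 × (24000/1001)/(25) = 203203 × 960/1001 = 194880.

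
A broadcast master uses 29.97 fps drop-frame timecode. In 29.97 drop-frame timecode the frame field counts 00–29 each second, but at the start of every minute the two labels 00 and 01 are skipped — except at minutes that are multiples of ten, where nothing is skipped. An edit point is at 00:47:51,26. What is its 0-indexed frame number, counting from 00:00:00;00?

86070

As if non-drop at 30 labels/s: (0 × 3600 + 47 × 60 + 51) × 30 + 26 = 86156.
Minute boundaries passed: 47; those not divisible by 10: 47 − 4 = 43; dropped labels = 2 × 43 = 86.
Actual frame index = 86156 − 86 = 86070.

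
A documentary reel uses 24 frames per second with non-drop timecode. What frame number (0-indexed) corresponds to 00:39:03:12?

56244

Total seconds to the label: (0 × 3600 + 39 × 60 + 3) = 2343.
Frame index = 2343 × 24 + 12 = 56244.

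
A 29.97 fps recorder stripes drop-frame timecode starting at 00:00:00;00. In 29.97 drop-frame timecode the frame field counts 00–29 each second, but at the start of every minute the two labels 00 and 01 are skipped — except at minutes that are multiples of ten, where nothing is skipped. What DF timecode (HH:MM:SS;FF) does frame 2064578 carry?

Each 10-minute DF block holds 10 × 60 × 30 − 9 × 2 = 17982 frames. 2064578 ÷ 17982 → 114 full blocks, remainder 14630.
Within the partial block the first minute is 1800 frames and each further minute 1798, so 8 further minute boundaries passed. Total skipped labels = 18 × 114 + 2 × 8 = 2068.
Non-drop label index = 2064578 + 2068 = 2066646; at 30 labels/s that is 19:08:08:06, i.e. DF 19:08:08;06.

19:08:08;06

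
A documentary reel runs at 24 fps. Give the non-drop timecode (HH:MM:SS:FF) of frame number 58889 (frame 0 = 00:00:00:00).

58889 ÷ 24 = 2453 full seconds, remainder 17 frames.
2453 s = 0 h 40 min 53 s.
Timecode: 00:40:53:17.

00:40:53:17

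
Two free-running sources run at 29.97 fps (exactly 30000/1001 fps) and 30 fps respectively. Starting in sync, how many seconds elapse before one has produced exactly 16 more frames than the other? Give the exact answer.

8008/15 seconds

The gap grows by |30 − 30000/1001| = 30/1001 frames per second.
Time for a 16-frame gap: 16 ÷ (30/1001) = 8008/15 s.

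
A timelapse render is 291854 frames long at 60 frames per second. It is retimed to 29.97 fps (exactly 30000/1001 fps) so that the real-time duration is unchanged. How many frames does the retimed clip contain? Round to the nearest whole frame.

Frames at target rate = 291854 × (30000/1001) / (60) = 145927000/1001 ≈ 145781.219.
Nearest whole frame: 145781.

145781 frames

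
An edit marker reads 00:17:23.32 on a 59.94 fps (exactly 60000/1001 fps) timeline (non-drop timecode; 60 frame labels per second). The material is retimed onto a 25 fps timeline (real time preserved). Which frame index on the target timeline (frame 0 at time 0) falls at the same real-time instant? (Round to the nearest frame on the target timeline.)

Source frame index: (0×3600 + 17×60 + 23) × 60 + 32 = 62612.
Real time: 62612 / (60000/1001) = 15668653/15000 s.
Target frame: (15668653/15000) × (25) = 15668653/600 ≈ 26114.422 → 26114.

frame 26114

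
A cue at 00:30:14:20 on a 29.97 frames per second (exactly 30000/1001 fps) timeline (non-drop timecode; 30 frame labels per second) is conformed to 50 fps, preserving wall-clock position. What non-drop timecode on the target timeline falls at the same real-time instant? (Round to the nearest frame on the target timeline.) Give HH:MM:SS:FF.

Source frame index: (0×3600 + 30×60 + 14) × 30 + 20 = 54440.
Real time: 54440 / (30000/1001) = 1362361/750 s.
Target frame: (1362361/750) × (50) = 1362361/15 ≈ 90824.067 → 90824.
At 50 labels/s: frame 90824 → 00:30:16:24.

00:30:16:24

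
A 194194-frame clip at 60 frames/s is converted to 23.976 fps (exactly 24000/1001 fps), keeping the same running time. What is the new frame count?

77600 frames

Target frames = source frames × (target rate / source rate) = 194194 × (24000/1001)/(60) = 194194 × 400/1001 = 77600.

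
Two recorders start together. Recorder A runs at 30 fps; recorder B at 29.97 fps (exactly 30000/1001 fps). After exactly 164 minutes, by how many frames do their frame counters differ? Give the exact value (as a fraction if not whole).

164 min = 9840 s.
A emits 30 × 9840 = 295200 frames; B emits 30000/1001 × 9840 = 295200000/1001.
Difference = 295200/1001 frames (≈ 294.9051); B is behind A.

295200/1001 frames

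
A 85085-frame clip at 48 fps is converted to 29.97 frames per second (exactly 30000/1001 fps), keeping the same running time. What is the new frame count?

Target frames = source frames × (target rate / source rate) = 85085 × (30000/1001)/(48) = 85085 × 625/1001 = 53125.

53125 frames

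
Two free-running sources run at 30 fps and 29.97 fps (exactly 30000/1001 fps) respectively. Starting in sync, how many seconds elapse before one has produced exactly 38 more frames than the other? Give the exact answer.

19019/15 seconds

The gap grows by |30000/1001 − 30| = 30/1001 frames per second.
Time for a 38-frame gap: 38 ÷ (30/1001) = 19019/15 s.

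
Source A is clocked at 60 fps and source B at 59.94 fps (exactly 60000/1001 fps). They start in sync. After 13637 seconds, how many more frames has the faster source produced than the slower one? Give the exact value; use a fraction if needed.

62940/77 frames

A emits 60 × 13637 = 818220 frames; B emits 60000/1001 × 13637 = 62940000/77.
Difference = 62940/77 frames (≈ 817.4026); B is behind A.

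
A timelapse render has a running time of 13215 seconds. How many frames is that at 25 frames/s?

330375 frames

Frames = 13215 × 25 = 330375.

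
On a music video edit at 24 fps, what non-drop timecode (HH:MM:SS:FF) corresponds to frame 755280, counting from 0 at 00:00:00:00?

755280 ÷ 24 = 31470 full seconds, remainder 0 frames.
31470 s = 8 h 44 min 30 s.
Timecode: 08:44:30:00.

08:44:30:00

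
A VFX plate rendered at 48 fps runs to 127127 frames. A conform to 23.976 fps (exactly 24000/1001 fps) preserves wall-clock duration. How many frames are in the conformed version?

Target frames = source frames × (target rate / source rate) = 127127 × (24000/1001)/(48) = 127127 × 500/1001 = 63500.

63500 frames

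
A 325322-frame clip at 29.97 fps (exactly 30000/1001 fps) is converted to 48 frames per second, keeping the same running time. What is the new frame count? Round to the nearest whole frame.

Frames at target rate = 325322 × (48) / (30000/1001) = 325647322/625 ≈ 521035.715.
Nearest whole frame: 521036.

521036 frames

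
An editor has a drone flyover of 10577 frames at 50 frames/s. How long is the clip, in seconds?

Running time = 10577 / (50) = 211.54 s.

211.54 seconds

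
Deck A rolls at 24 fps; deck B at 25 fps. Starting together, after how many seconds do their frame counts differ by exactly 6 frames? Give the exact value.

The gap grows by |25 − 24| = 1 frame per second.
Time for a 6-frame gap: 6 ÷ (1) = 6 s.

6 seconds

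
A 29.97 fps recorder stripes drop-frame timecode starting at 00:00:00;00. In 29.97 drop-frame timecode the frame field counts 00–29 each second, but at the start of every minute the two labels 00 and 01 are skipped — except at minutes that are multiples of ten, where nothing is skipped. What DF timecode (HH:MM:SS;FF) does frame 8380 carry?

00:04:39;18

Ten DF minutes hold 17982 frames, so frame 8380 lies in block 0 (frames 0–17981) with 8380 frames into that block.
The block's first minute is 1800 frames and the rest 1798 each; 8380 frames reaches minute 4, so 0 × 18 + 4 × 2 = 8 labels have been skipped so far.
Adding those back, label number 8380 + 8 = 8388 at 30 labels/s is 279 s + 18 f = 0 h 4 min 39 s frame 18, i.e. 00:04:39;18.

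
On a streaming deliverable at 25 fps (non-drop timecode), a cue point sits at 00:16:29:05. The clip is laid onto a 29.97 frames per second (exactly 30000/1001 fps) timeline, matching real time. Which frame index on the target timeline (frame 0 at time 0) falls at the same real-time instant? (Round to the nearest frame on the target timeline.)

Source frame index: (0×3600 + 16×60 + 29) × 25 + 5 = 24730.
Real time: 24730 / (25) = 4946/5 s.
Target frame: (4946/5) × (30000/1001) = 29676000/1001 ≈ 29646.354 → 29646.

frame 29646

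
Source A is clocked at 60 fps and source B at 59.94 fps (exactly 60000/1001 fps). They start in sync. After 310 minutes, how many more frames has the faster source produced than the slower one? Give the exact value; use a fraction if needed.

1116000/1001 frames

310 min = 18600 s.
A emits 60 × 18600 = 1116000 frames; B emits 60000/1001 × 18600 = 1116000000/1001.
Difference = 1116000/1001 frames (≈ 1114.8851); B is behind A.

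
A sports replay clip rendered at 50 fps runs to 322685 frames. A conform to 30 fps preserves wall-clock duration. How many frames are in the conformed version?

Target frames = source frames × (target rate / source rate) = 322685 × (30)/(50) = 322685 × 3/5 = 193611.

193611 frames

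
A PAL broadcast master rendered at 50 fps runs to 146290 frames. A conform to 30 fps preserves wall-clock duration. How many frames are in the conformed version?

87774 frames

Target frames = source frames × (target rate / source rate) = 146290 × (30)/(50) = 146290 × 3/5 = 87774.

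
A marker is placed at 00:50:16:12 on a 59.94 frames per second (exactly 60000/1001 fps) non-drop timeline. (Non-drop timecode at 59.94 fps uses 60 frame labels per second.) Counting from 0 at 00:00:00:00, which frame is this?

180972

Total seconds to the label: (0 × 3600 + 50 × 60 + 16) = 3016.
Frame index = 3016 × 60 + 12 = 180972.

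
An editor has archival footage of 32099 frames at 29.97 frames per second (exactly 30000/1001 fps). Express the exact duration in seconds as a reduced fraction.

32131099/30000 seconds

Running time = 32099 ÷ (30000/1001) = 32099 × 1001/30000 = 32131099/30000 s.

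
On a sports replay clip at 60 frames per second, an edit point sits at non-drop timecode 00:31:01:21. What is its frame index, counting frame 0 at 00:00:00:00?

Total seconds to the label: (0 × 3600 + 31 × 60 + 1) = 1861.
Frame index = 1861 × 60 + 21 = 111681.

frame 111681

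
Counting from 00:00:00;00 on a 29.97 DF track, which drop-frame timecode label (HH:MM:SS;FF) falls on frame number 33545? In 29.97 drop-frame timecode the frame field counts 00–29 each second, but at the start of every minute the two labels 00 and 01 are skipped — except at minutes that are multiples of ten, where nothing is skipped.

Each 10-minute DF block holds 10 × 60 × 30 − 9 × 2 = 17982 frames. 33545 ÷ 17982 → 1 full block, remainder 15563.
Within the partial block the first minute is 1800 frames and each further minute 1798, so 8 further minute boundaries passed. Total skipped labels = 18 × 1 + 2 × 8 = 34.
Non-drop label index = 33545 + 34 = 33579; at 30 labels/s that is 00:18:39:09, i.e. DF 00:18:39;09.

00:18:39;09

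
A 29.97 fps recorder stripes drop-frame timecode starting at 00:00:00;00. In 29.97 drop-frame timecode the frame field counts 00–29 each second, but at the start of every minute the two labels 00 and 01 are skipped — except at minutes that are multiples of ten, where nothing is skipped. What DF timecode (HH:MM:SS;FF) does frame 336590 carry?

Each 10-minute DF block holds 10 × 60 × 30 − 9 × 2 = 17982 frames. 336590 ÷ 17982 → 18 full blocks, remainder 12914.
Within the partial block the first minute is 1800 frames and each further minute 1798, so 7 further minute boundaries passed. Total skipped labels = 18 × 18 + 2 × 7 = 338.
Non-drop label index = 336590 + 338 = 336928; at 30 labels/s that is 03:07:10:28, i.e. DF 03:07:10;28.

03:07:10;28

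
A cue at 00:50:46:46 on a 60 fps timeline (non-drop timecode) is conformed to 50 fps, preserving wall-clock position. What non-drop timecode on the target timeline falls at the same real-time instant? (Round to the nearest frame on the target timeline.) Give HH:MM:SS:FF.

Source frame index: (0×3600 + 50×60 + 46) × 60 + 46 = 182806.
Real time: 182806 / (60) = 91403/30 s.
Target frame: (91403/30) × (50) = 457015/3 ≈ 152338.333 → 152338.
At 50 labels/s: frame 152338 → 00:50:46:38.

00:50:46:38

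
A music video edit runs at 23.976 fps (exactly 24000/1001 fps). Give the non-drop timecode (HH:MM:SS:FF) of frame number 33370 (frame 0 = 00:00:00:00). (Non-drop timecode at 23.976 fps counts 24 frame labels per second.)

33370 ÷ 24 = 1390 full seconds, remainder 10 frames.
1390 s = 0 h 23 min 10 s.
Timecode: 00:23:10:10.

00:23:10:10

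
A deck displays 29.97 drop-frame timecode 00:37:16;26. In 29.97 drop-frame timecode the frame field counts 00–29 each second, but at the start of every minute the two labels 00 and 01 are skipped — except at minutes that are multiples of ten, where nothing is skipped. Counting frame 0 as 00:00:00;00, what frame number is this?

67038

As if non-drop at 30 labels/s: (0 × 3600 + 37 × 60 + 16) × 30 + 26 = 67106.
Minute boundaries passed: 37; those not divisible by 10: 37 − 3 = 34; dropped labels = 2 × 34 = 68.
Actual frame index = 67106 − 68 = 67038.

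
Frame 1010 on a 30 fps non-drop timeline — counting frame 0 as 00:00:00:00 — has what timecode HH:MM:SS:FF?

00:00:33:20

1010 ÷ 30 = 33 full seconds, remainder 20 frames.
33 s = 0 h 0 min 33 s.
Timecode: 00:00:33:20.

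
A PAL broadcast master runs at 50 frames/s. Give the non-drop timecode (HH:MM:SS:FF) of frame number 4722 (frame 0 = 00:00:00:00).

00:01:34:22

4722 ÷ 50 = 94 full seconds, remainder 22 frames.
94 s = 0 h 1 min 34 s.
Timecode: 00:01:34:22.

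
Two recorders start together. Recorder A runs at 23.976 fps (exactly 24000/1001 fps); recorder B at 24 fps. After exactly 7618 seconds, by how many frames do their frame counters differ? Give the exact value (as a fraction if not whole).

14064/77 frames

A emits 24000/1001 × 7618 = 14064000/77 frames; B emits 24 × 7618 = 182832.
Difference = 14064/77 frames (≈ 182.6494); B is ahead of A.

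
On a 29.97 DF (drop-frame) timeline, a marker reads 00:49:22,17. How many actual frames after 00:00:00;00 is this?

88787

As if non-drop at 30 labels/s: (0 × 3600 + 49 × 60 + 22) × 30 + 17 = 88877.
Minute boundaries passed: 49; those not divisible by 10: 49 − 4 = 45; dropped labels = 2 × 45 = 90.
Actual frame index = 88877 − 90 = 88787.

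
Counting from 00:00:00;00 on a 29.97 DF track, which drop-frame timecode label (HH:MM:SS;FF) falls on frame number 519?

Ten DF minutes hold 17982 frames, so frame 519 lies in block 0 (frames 0–17981) with 519 frames into that block.
The block's first minute is 1800 frames and the rest 1798 each; 519 frames reaches minute 0, so 0 × 18 + 0 × 2 = 0 labels have been skipped so far.
Adding those back, label number 519 + 0 = 519 at 30 labels/s is 17 s + 9 f = 0 h 0 min 17 s frame 9, i.e. 00:00:17;09.

00:00:17;09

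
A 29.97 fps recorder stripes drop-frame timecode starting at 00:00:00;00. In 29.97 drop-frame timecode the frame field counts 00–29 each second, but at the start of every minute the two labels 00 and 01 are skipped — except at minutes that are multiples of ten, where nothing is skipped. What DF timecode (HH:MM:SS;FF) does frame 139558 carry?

01:17:36;18

Ten DF minutes hold 17982 frames, so frame 139558 lies in block 7 (frames 125874–143855) with 13684 frames into that block.
The block's first minute is 1800 frames and the rest 1798 each; 13684 frames reaches minute 7, so 7 × 18 + 7 × 2 = 140 labels have been skipped so far.
Adding those back, label number 139558 + 140 = 139698 at 30 labels/s is 4656 s + 18 f = 1 h 17 min 36 s frame 18, i.e. 01:17:36;18.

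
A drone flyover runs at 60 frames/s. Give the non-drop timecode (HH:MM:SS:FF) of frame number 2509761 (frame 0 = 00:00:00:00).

11:37:09:21

2509761 ÷ 60 = 41829 full seconds, remainder 21 frames.
41829 s = 11 h 37 min 9 s.
Timecode: 11:37:09:21.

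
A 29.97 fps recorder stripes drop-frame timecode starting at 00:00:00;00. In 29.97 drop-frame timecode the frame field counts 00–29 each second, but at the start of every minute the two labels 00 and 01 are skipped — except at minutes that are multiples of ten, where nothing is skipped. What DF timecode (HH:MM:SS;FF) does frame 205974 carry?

Ten DF minutes hold 17982 frames, so frame 205974 lies in block 11 (frames 197802–215783) with 8172 frames into that block.
The block's first minute is 1800 frames and the rest 1798 each; 8172 frames reaches minute 4, so 11 × 18 + 4 × 2 = 206 labels have been skipped so far.
Adding those back, label number 205974 + 206 = 206180 at 30 labels/s is 6872 s + 20 f = 1 h 54 min 32 s frame 20, i.e. 01:54:32;20.

01:54:32;20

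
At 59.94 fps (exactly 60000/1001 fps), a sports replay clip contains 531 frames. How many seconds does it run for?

Running time = 531 / (60000/1001) = 8.85885 s.

8.85885 seconds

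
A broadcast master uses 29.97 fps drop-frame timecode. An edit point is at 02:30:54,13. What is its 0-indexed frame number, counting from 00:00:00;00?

271363

Complete 10-minute blocks: 15, each 17982 frames → 269730.
Remaining 0 whole minutes in the current block: 0 frames.
Within the current minute: 54 × 30 + 13 = 1633. Total = 269730 + 0 + 1633 = 271363.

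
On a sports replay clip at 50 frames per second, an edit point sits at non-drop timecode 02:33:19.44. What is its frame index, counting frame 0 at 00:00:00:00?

459994

Total seconds to the label: (2 × 3600 + 33 × 60 + 19) = 9199.
Frame index = 9199 × 50 + 44 = 459994.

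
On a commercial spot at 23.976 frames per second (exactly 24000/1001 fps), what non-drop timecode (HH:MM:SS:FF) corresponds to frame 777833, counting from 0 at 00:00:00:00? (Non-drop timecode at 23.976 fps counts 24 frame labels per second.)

09:00:09:17

777833 ÷ 24 = 32409 full seconds, remainder 17 frames.
32409 s = 9 h 0 min 9 s.
Timecode: 09:00:09:17.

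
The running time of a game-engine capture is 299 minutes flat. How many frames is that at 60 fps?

299 min = 17940 s.
Frames = 17940 × 60 = 1076400.

1076400 frames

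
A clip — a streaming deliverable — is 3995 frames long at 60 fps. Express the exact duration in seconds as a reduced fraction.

Running time = 3995 ÷ (60) = 3995 × 1/60 = 799/12 s.

799/12 seconds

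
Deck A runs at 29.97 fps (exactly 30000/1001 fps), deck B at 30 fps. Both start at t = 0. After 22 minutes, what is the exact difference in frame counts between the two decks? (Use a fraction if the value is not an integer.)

22 min = 1320 s.
A emits 30000/1001 × 1320 = 3600000/91 frames; B emits 30 × 1320 = 39600.
Difference = 3600/91 frames (≈ 39.5604); B is ahead of A.

3600/91 frames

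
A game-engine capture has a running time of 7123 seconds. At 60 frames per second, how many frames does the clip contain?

427380 frames

Frames = 7123 × 60 = 427380.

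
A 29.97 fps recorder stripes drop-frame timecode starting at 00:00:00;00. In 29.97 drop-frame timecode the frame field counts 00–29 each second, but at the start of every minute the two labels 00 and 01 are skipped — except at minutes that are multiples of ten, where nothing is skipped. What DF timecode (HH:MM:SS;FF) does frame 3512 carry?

00:01:57;04

Each 10-minute DF block holds 10 × 60 × 30 − 9 × 2 = 17982 frames. 3512 ÷ 17982 → 0 full blocks, remainder 3512.
Within the partial block the first minute is 1800 frames and each further minute 1798, so 1 further minute boundary passed. Total skipped labels = 18 × 0 + 2 × 1 = 2.
Non-drop label index = 3512 + 2 = 3514; at 30 labels/s that is 00:01:57:04, i.e. DF 00:01:57;04.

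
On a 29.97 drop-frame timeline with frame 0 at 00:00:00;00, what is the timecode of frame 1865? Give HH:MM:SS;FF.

Each 10-minute DF block holds 10 × 60 × 30 − 9 × 2 = 17982 frames. 1865 ÷ 17982 → 0 full blocks, remainder 1865.
Within the partial block the first minute is 1800 frames and each further minute 1798, so 1 further minute boundary passed. Total skipped labels = 18 × 0 + 2 × 1 = 2.
Non-drop label index = 1865 + 2 = 1867; at 30 labels/s that is 00:01:02:07, i.e. DF 00:01:02;07.

00:01:02;07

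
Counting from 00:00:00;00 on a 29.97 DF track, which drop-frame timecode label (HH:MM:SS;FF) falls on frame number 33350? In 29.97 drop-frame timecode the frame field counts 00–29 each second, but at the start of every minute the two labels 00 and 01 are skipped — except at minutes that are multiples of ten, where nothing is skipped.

00:18:32;24

Each 10-minute DF block holds 10 × 60 × 30 − 9 × 2 = 17982 frames. 33350 ÷ 17982 → 1 full block, remainder 15368.
Within the partial block the first minute is 1800 frames and each further minute 1798, so 8 further minute boundaries passed. Total skipped labels = 18 × 1 + 2 × 8 = 34.
Non-drop label index = 33350 + 34 = 33384; at 30 labels/s that is 00:18:32:24, i.e. DF 00:18:32;24.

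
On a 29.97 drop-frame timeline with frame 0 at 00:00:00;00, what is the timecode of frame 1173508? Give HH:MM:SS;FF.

10:52:36;02

Ten DF minutes hold 17982 frames, so frame 1173508 lies in block 65 (frames 1168830–1186811) with 4678 frames into that block.
The block's first minute is 1800 frames and the rest 1798 each; 4678 frames reaches minute 2, so 65 × 18 + 2 × 2 = 1174 labels have been skipped so far.
Adding those back, label number 1173508 + 1174 = 1174682 at 30 labels/s is 39156 s + 2 f = 10 h 52 min 36 s frame 2, i.e. 10:52:36;02.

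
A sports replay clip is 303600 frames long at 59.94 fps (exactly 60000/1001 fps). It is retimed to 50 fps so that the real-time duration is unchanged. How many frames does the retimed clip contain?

Target frames = source frames × (target rate / source rate) = 303600 × (50)/(60000/1001) = 303600 × 1001/1200 = 253253.

253253 frames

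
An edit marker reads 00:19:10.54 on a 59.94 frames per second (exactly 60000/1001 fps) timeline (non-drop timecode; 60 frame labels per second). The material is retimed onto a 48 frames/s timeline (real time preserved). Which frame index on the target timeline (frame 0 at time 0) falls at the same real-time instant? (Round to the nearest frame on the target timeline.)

frame 55298

Source frame index: (0×3600 + 19×60 + 10) × 60 + 54 = 69054.
Real time: 69054 / (60000/1001) = 11520509/10000 s.
Target frame: (11520509/10000) × (48) = 34561527/625 ≈ 55298.443 → 55298.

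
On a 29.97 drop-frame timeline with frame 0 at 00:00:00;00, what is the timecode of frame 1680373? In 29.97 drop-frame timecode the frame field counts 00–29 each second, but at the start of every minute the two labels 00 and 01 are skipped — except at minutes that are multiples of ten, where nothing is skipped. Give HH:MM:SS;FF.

15:34:28;15

Ten DF minutes hold 17982 frames, so frame 1680373 lies in block 93 (frames 1672326–1690307) with 8047 frames into that block.
The block's first minute is 1800 frames and the rest 1798 each; 8047 frames reaches minute 4, so 93 × 18 + 4 × 2 = 1682 labels have been skipped so far.
Adding those back, label number 1680373 + 1682 = 1682055 at 30 labels/s is 56068 s + 15 f = 15 h 34 min 28 s frame 15, i.e. 15:34:28;15.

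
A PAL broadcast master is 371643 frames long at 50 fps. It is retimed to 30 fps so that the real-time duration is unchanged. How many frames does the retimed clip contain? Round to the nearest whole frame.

222986 frames

Frames at target rate = 371643 × (30) / (50) = 1114929/5 ≈ 222985.800.
Nearest whole frame: 222986.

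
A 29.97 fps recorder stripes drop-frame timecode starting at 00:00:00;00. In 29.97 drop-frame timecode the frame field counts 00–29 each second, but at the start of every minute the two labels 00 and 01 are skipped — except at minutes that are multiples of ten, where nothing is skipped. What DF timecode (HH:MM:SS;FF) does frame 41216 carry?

Each 10-minute DF block holds 10 × 60 × 30 − 9 × 2 = 17982 frames. 41216 ÷ 17982 → 2 full blocks, remainder 5252.
Within the partial block the first minute is 1800 frames and each further minute 1798, so 2 further minute boundaries passed. Total skipped labels = 18 × 2 + 2 × 2 = 40.
Non-drop label index = 41216 + 40 = 41256; at 30 labels/s that is 00:22:55:06, i.e. DF 00:22:55;06.

00:22:55;06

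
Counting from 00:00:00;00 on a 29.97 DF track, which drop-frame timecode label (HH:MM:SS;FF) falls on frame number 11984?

Ten DF minutes hold 17982 frames, so frame 11984 lies in block 0 (frames 0–17981) with 11984 frames into that block.
The block's first minute is 1800 frames and the rest 1798 each; 11984 frames reaches minute 6, so 0 × 18 + 6 × 2 = 12 labels have been skipped so far.
Adding those back, label number 11984 + 12 = 11996 at 30 labels/s is 399 s + 26 f = 0 h 6 min 39 s frame 26, i.e. 00:06:39;26.

00:06:39;26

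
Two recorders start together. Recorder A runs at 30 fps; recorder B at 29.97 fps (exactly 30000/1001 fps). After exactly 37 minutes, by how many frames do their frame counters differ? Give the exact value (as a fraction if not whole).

37 min = 2220 s.
A emits 30 × 2220 = 66600 frames; B emits 30000/1001 × 2220 = 66600000/1001.
Difference = 66600/1001 frames (≈ 66.5335); B is behind A.

66600/1001 frames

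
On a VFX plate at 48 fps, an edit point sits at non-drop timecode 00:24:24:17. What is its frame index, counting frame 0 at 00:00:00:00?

70289

Total seconds to the label: (0 × 3600 + 24 × 60 + 24) = 1464.
Frame index = 1464 × 48 + 17 = 70289.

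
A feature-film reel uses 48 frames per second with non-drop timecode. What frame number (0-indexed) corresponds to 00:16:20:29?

frame 47069

Total seconds to the label: (0 × 3600 + 16 × 60 + 20) = 980.
Frame index = 980 × 48 + 29 = 47069.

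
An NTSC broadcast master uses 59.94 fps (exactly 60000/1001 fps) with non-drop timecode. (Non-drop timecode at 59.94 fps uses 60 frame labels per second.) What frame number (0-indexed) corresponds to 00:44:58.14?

Total seconds to the label: (0 × 3600 + 44 × 60 + 58) = 2698.
Frame index = 2698 × 60 + 14 = 161894.

161894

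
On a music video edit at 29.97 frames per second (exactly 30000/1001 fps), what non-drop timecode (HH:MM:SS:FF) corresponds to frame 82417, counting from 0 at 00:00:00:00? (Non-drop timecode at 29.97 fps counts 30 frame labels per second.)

00:45:47:07

82417 ÷ 30 = 2747 full seconds, remainder 7 frames.
2747 s = 0 h 45 min 47 s.
Timecode: 00:45:47:07.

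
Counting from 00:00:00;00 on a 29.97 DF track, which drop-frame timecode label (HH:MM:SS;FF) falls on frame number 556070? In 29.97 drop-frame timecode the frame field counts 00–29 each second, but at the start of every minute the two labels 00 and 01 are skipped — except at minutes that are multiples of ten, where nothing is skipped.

Each 10-minute DF block holds 10 × 60 × 30 − 9 × 2 = 17982 frames. 556070 ÷ 17982 → 30 full blocks, remainder 16610.
Within the partial block the first minute is 1800 frames and each further minute 1798, so 9 further minute boundaries passed. Total skipped labels = 18 × 30 + 2 × 9 = 558.
Non-drop label index = 556070 + 558 = 556628; at 30 labels/s that is 05:09:14:08, i.e. DF 05:09:14;08.

05:09:14;08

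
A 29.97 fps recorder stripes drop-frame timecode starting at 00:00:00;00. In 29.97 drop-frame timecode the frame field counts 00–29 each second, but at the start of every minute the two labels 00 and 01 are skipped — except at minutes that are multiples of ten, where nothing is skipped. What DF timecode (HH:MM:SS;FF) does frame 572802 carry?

Ten DF minutes hold 17982 frames, so frame 572802 lies in block 31 (frames 557442–575423) with 15360 frames into that block.
The block's first minute is 1800 frames and the rest 1798 each; 15360 frames reaches minute 8, so 31 × 18 + 8 × 2 = 574 labels have been skipped so far.
Adding those back, label number 572802 + 574 = 573376 at 30 labels/s is 19112 s + 16 f = 5 h 18 min 32 s frame 16, i.e. 05:18:32;16.

05:18:32;16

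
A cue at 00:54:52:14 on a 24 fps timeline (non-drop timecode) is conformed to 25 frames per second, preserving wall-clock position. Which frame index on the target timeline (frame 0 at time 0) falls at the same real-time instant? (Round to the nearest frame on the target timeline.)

frame 82315

Source frame index: (0×3600 + 54×60 + 52) × 24 + 14 = 79022.
Real time: 79022 / (24) = 39511/12 s.
Target frame: (39511/12) × (25) = 987775/12 ≈ 82314.583 → 82315.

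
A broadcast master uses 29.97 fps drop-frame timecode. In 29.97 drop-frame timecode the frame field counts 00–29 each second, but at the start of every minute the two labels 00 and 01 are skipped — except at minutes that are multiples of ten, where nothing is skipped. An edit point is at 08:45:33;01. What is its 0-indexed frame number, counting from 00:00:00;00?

Complete 10-minute blocks: 52, each 17982 frames → 935064.
Remaining 5 whole minutes in the current block: 1800 + 4 × 1798 = 8992 frames.
Within the current minute: 33 × 30 + 1 − 2 = 989 (labels ;00/;01 skipped at this minute). Total = 935064 + 8992 + 989 = 945045.

945045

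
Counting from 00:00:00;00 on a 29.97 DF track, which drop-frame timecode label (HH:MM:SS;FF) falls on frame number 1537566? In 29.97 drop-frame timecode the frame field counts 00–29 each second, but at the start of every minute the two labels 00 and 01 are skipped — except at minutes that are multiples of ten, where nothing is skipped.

14:15:03;16

Ten DF minutes hold 17982 frames, so frame 1537566 lies in block 85 (frames 1528470–1546451) with 9096 frames into that block.
The block's first minute is 1800 frames and the rest 1798 each; 9096 frames reaches minute 5, so 85 × 18 + 5 × 2 = 1540 labels have been skipped so far.
Adding those back, label number 1537566 + 1540 = 1539106 at 30 labels/s is 51303 s + 16 f = 14 h 15 min 3 s frame 16, i.e. 14:15:03;16.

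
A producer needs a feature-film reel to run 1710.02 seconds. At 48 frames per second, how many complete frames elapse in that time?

Frames = 1710.02 × 48 = 2052024/25 ≈ 82080.9600.
Complete frames: 82080.

82080 frames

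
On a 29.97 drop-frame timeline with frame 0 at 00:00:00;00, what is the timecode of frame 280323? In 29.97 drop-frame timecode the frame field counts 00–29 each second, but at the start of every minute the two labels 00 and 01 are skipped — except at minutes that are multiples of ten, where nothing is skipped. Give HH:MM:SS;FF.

Each 10-minute DF block holds 10 × 60 × 30 − 9 × 2 = 17982 frames. 280323 ÷ 17982 → 15 full blocks, remainder 10593.
Within the partial block the first minute is 1800 frames and each further minute 1798, so 5 further minute boundaries passed. Total skipped labels = 18 × 15 + 2 × 5 = 280.
Non-drop label index = 280323 + 280 = 280603; at 30 labels/s that is 02:35:53:13, i.e. DF 02:35:53;13.

02:35:53;13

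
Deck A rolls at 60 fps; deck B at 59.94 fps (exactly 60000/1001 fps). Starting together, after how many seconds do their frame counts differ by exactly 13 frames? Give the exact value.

13013/60 seconds

The gap grows by |60000/1001 − 60| = 60/1001 frames per second.
Time for a 13-frame gap: 13 ÷ (60/1001) = 13013/60 s.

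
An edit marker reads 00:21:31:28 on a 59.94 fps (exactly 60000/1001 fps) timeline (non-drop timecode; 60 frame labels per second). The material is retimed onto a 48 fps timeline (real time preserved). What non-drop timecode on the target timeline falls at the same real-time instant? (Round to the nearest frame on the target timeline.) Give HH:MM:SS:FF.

Source frame index: (0×3600 + 21×60 + 31) × 60 + 28 = 77488.
Real time: 77488 / (60000/1001) = 4847843/3750 s.
Target frame: (4847843/3750) × (48) = 38782744/625 ≈ 62052.390 → 62052.
At 48 labels/s: frame 62052 → 00:21:32:36.

00:21:32:36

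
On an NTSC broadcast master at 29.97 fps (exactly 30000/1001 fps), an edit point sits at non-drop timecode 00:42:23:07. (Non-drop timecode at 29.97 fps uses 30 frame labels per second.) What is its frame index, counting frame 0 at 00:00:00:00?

Total seconds to the label: (0 × 3600 + 42 × 60 + 23) = 2543.
Frame index = 2543 × 30 + 7 = 76297.

frame 76297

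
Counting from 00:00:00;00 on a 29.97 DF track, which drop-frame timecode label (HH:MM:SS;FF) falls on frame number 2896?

Ten DF minutes hold 17982 frames, so frame 2896 lies in block 0 (frames 0–17981) with 2896 frames into that block.
The block's first minute is 1800 frames and the rest 1798 each; 2896 frames reaches minute 1, so 0 × 18 + 1 × 2 = 2 labels have been skipped so far.
Adding those back, label number 2896 + 2 = 2898 at 30 labels/s is 96 s + 18 f = 0 h 1 min 36 s frame 18, i.e. 00:01:36;18.

00:01:36;18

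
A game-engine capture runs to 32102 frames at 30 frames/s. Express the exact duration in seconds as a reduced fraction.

16051/15 seconds

Running time = 32102 ÷ (30) = 32102 × 1/30 = 16051/15 s.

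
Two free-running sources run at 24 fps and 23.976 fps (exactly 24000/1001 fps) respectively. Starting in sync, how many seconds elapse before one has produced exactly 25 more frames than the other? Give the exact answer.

25025/24 seconds

The gap grows by |24000/1001 − 24| = 24/1001 frames per second.
Time for a 25-frame gap: 25 ÷ (24/1001) = 25025/24 s.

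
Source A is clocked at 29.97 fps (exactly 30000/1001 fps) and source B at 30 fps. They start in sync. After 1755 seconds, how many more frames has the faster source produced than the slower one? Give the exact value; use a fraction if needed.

A emits 30000/1001 × 1755 = 4050000/77 frames; B emits 30 × 1755 = 52650.
Difference = 4050/77 frames (≈ 52.5974); B is ahead of A.

4050/77 frames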